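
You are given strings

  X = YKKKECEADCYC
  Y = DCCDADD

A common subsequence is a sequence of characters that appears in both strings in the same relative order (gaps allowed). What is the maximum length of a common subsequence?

One common subsequence of length 3: C at X[6]=Y[3] → A at X[8]=Y[5] → D at X[9]=Y[7], and the DP table's final entry dp[12][7] is also 3, so no common subsequence is longer.

3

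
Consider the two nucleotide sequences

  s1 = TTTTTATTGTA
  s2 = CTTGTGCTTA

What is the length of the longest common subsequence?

Match T (s1 #1, s2 #2), then T (s1 #2, s2 #3), then T (s1 #3, s2 #5), then T (s1 #8, s2 #8), then T (s1 #10, s2 #9), then A (s1 #11, s2 #10) — 6 bases in the same relative order in both. Since dp[11][10] = 6, nothing longer is possible.

6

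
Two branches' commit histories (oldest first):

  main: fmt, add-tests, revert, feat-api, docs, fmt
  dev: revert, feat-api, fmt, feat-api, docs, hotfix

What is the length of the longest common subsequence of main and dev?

Taking fmt at main[1]=dev[3], feat-api at main[4]=dev[4], docs at main[5]=dev[5] gives a common subsequence of length 3. The LCS DP gives dp[6][6] = 3, so this is optimal.

3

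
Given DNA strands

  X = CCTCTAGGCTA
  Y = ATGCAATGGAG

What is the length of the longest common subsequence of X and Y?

6

One common subsequence of length 6: T at X[3]=Y[2], then C at X[4]=Y[4], then T at X[5]=Y[7], then G at X[7]=Y[8], then G at X[8]=Y[9], then A at X[11]=Y[10]. dp[11][11] = 6 confirms this is the maximum.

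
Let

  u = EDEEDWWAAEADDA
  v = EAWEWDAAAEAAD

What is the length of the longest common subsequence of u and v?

One common subsequence of length 8: E (u #1, v #1), E (u #3, v #4), D (u #5, v #6), A (u #8, v #8), A (u #9, v #9), E (u #10, v #10), A (u #11, v #12), D (u #13, v #13). The LCS DP gives dp[14][13] = 8, so this is optimal.

8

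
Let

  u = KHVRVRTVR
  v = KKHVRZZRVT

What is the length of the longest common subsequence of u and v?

Let dp[i][j] be the LCS length of the first i characters of u and the first j characters of v. dp[i][j] = dp[i-1][j-1]+1 when the i-th and j-th characters match, else max(dp[i-1][j], dp[i][j-1]).
    ·  K  K  H  V  R  Z  Z  R  V  T
 ·  0  0  0  0  0  0  0  0  0  0  0
 K  0  1  1  1  1  1  1  1  1  1  1
 H  0  1  1  2  2  2  2  2  2  2  2
 V  0  1  1  2  3  3  3  3  3  3  3
 R  0  1  1  2  3  4  4  4  4  4  4
 V  0  1  1  2  3  4  4  4  4  5  5
 R  0  1  1  2  3  4  4  4  5  5  5
 T  0  1  1  2  3  4  4  4  5  5  6
 V  0  1  1  2  3  4  4  4  5  6  6
 R  0  1  1  2  3  4  4  4  5  6  6
dp[9][10] = 6. One LCS (by backtracking along matches): KHVRVT.

6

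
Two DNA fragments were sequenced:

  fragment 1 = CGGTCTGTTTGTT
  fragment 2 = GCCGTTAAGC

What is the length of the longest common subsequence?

Taking C (fragment 1 #1, fragment 2 #2), C (fragment 1 #5, fragment 2 #3), G (fragment 1 #7, fragment 2 #4), T (fragment 1 #8, fragment 2 #5), T (fragment 1 #9, fragment 2 #6), G (fragment 1 #11, fragment 2 #9) gives a common subsequence of length 6. Since dp[13][10] = 6, nothing longer is possible.

6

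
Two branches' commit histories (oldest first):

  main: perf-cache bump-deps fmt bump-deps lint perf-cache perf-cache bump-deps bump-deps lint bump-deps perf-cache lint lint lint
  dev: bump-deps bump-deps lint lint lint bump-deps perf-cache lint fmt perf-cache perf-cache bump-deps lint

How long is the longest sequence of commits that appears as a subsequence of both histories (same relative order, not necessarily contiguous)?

Match bump-deps (main #2, dev #1), bump-deps (main #4, dev #2), lint (main #5, dev #4), lint (main #10, dev #5), bump-deps (main #11, dev #6), perf-cache (main #12, dev #7), lint (main #13, dev #8), lint (main #15, dev #13) — 8 commits in the same relative order in both. dp[15][13] = 8 confirms this is the maximum.

8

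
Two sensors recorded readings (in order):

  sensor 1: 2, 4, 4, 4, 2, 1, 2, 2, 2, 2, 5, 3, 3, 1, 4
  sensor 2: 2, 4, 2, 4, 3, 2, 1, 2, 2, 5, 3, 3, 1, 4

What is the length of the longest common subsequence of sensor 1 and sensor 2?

12

Pick 2 at sensor 1[1]=sensor 2[1], 4 at sensor 1[2]=sensor 2[2], 4 at sensor 1[3]=sensor 2[4], 2 at sensor 1[5]=sensor 2[6], 1 at sensor 1[6]=sensor 2[7], 2 at sensor 1[9]=sensor 2[8], 2 at sensor 1[10]=sensor 2[9], 5 at sensor 1[11]=sensor 2[10], 3 at sensor 1[12]=sensor 2[11], 3 at sensor 1[13]=sensor 2[12], 1 at sensor 1[14]=sensor 2[13], 4 at sensor 1[15]=sensor 2[14]; all 12 values appear in both, in order. The LCS DP gives dp[15][14] = 12, so this is optimal.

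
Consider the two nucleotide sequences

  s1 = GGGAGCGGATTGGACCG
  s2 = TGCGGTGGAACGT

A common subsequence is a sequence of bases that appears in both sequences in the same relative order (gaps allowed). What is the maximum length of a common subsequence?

One common subsequence of length 10: G at s1[5]=s2[2]; then C at s1[6]=s2[3]; then G at s1[7]=s2[4]; then G at s1[8]=s2[5]; then T at s1[11]=s2[6]; then G at s1[12]=s2[7]; then G at s1[13]=s2[8]; then A at s1[14]=s2[10]; then C at s1[16]=s2[11]; then G at s1[17]=s2[12]. Since dp[17][13] = 10, nothing longer is possible.

10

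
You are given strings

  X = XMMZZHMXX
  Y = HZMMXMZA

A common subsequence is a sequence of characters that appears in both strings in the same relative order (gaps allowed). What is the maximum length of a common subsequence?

3

One common subsequence of length 3: X (X #1, Y #5) → M (X #3, Y #6) → Z (X #4, Y #7), and the DP table's final entry dp[9][8] is also 3, so no common subsequence is longer.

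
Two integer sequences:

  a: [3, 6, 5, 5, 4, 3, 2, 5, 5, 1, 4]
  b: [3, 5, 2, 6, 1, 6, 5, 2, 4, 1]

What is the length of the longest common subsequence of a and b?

5

Let dp[i][j] be the LCS length of the first i values of a and the first j values of b. dp[i][j] = dp[i-1][j-1]+1 when the i-th and j-th values match, else max(dp[i-1][j], dp[i][j-1]).
    ·  3  5  2  6  1  6  5  2  4  1
 ·  0  0  0  0  0  0  0  0  0  0  0
 3  0  1  1  1  1  1  1  1  1  1  1
 6  0  1  1  1  2  2  2  2  2  2  2
 5  0  1  2  2  2  2  2  3  3  3  3
 5  0  1  2  2  2  2  2  3  3  3  3
 4  0  1  2  2  2  2  2  3  3  4  4
 3  0  1  2  2  2  2  2  3  3  4  4
 2  0  1  2  3  3  3  3  3  4  4  4
 5  0  1  2  3  3  3  3  4  4  4  4
 5  0  1  2  3  3  3  3  4  4  4  4
 1  0  1  2  3  3  4  4  4  4  4  5
 4  0  1  2  3  3  4  4  4  4  5  5
dp[11][10] = 5. One LCS (by backtracking along matches): 3, 6, 5, 4, 1.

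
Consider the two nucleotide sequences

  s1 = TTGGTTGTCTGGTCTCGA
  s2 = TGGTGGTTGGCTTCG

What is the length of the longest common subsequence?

Taking T at s1[2]=s2[1] → G at s1[3]=s2[2] → G at s1[4]=s2[3] → T at s1[5]=s2[4] → G at s1[7]=s2[6] → T at s1[8]=s2[7] → T at s1[10]=s2[8] → G at s1[11]=s2[9] → G at s1[12]=s2[10] → T at s1[13]=s2[12] → T at s1[15]=s2[13] → C at s1[16]=s2[14] → G at s1[17]=s2[15] gives a common subsequence of length 13, and the DP table's final entry dp[18][15] is also 13, so no common subsequence is longer.

13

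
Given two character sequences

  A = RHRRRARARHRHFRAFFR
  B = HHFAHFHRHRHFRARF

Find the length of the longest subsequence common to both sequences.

10

Taking H at A[2]=B[2], A at A[6]=B[4], R at A[9]=B[8], H at A[10]=B[9], R at A[11]=B[10], H at A[12]=B[11], F at A[13]=B[12], R at A[14]=B[13], A at A[15]=B[14], F at A[17]=B[16] gives a common subsequence of length 10. The LCS DP gives dp[18][16] = 10, so this is optimal.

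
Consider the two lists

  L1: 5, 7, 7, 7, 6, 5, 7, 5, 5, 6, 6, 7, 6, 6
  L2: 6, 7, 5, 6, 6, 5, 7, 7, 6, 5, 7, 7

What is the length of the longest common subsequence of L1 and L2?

7

Match 5 at L1[1]=L2[6], 7 at L1[3]=L2[7], 7 at L1[4]=L2[8], 6 at L1[5]=L2[9], 5 at L1[6]=L2[10], 7 at L1[7]=L2[11], 7 at L1[12]=L2[12] — 7 values in the same relative order in both. The LCS DP gives dp[14][12] = 7, so this is optimal.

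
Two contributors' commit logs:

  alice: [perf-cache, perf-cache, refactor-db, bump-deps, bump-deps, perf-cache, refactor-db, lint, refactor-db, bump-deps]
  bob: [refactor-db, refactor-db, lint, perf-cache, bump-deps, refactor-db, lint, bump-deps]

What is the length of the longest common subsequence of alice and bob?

5

One common subsequence of length 5: perf-cache (alice #2, bob #4); then bump-deps (alice #5, bob #5); then refactor-db (alice #7, bob #6); then lint (alice #8, bob #7); then bump-deps (alice #10, bob #8), and the DP table's final entry dp[10][8] is also 5, so no common subsequence is longer.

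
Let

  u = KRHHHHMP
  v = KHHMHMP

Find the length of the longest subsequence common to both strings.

6

One common subsequence of length 6: K (u #1, v #1); then H (u #3, v #2); then H (u #4, v #3); then H (u #6, v #5); then M (u #7, v #6); then P (u #8, v #7), and the DP table's final entry dp[8][7] is also 6, so no common subsequence is longer.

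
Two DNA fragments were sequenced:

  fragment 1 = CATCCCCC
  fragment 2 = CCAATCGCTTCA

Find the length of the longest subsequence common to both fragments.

6

Let dp[i][j] be the LCS length of the first i bases of fragment 1 and the first j bases of fragment 2. dp[i][j] = dp[i-1][j-1]+1 when the i-th and j-th bases match, else max(dp[i-1][j], dp[i][j-1]).
    ·  C  C  A  A  T  C  G  C  T  T  C  A
 ·  0  0  0  0  0  0  0  0  0  0  0  0  0
 C  0  1  1  1  1  1  1  1  1  1  1  1  1
 A  0  1  1  2  2  2  2  2  2  2  2  2  2
 T  0  1  1  2  2  3  3  3  3  3  3  3  3
 C  0  1  2  2  2  3  4  4  4  4  4  4  4
 C  0  1  2  2  2  3  4  4  5  5  5  5  5
 C  0  1  2  2  2  3  4  4  5  5  5  6  6
 C  0  1  2  2  2  3  4  4  5  5  5  6  6
 C  0  1  2  2  2  3  4  4  5  5  5  6  6
dp[8][12] = 6. One LCS (by backtracking along matches): CATCCC.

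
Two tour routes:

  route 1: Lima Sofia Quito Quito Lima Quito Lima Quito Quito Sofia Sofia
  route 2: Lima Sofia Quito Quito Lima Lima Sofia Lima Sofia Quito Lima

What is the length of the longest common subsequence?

8

Taking Lima [1,1]; then Sofia [2,2]; then Quito [3,3]; then Quito [4,4]; then Lima [5,5]; then Lima [7,6]; then Sofia [10,7]; then Sofia [11,9] gives a common subsequence of length 8. The LCS DP gives dp[11][11] = 8, so this is optimal.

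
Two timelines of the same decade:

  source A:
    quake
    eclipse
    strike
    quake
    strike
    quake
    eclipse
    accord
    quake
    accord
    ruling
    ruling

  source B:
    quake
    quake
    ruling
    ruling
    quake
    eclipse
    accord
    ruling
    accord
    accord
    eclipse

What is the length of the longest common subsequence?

6

Pick quake at source A[1]=source B[1] → quake at source A[4]=source B[2] → quake at source A[6]=source B[5] → eclipse at source A[7]=source B[6] → accord at source A[8]=source B[9] → accord at source A[10]=source B[10]; all 6 events appear in both, in order. Since dp[12][11] = 6, nothing longer is possible.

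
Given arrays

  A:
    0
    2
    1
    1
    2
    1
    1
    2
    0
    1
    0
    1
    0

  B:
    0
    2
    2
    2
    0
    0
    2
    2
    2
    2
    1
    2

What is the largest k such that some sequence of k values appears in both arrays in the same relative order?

One common subsequence of length 7: 0 (A #1, B #1) → 2 (A #2, B #2) → 2 (A #5, B #3) → 2 (A #8, B #4) → 0 (A #9, B #5) → 0 (A #11, B #6) → 1 (A #12, B #11). The LCS DP gives dp[13][12] = 7, so this is optimal.

7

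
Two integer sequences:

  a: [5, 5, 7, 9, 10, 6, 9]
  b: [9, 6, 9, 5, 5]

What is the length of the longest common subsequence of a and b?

3

Pick 9 (a #4, b #1) → 6 (a #6, b #2) → 9 (a #7, b #3); all 3 values appear in both, in order. The LCS DP gives dp[7][5] = 3, so this is optimal.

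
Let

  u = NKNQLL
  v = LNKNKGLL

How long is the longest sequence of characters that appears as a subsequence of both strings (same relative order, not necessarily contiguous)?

Let dp[i][j] be the LCS length of the first i characters of u and the first j characters of v. dp[i][j] = dp[i-1][j-1]+1 when the i-th and j-th characters match, else max(dp[i-1][j], dp[i][j-1]).
    ·  L  N  K  N  K  G  L  L
 ·  0  0  0  0  0  0  0  0  0
 N  0  0  1  1  1  1  1  1  1
 K  0  0  1  2  2  2  2  2  2
 N  0  0  1  2  3  3  3  3  3
 Q  0  0  1  2  3  3  3  3  3
 L  0  1  1  2  3  3  3  4  4
 L  0  1  1  2  3  3  3  4  5
dp[6][8] = 5. One LCS (by backtracking along matches): NKNLL.

5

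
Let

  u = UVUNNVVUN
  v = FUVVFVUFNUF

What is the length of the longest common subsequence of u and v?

6

Let dp[i][j] be the LCS length of the first i characters of u and the first j characters of v. dp[i][j] = dp[i-1][j-1]+1 when the i-th and j-th characters match, else max(dp[i-1][j], dp[i][j-1]).
    ·  F  U  V  V  F  V  U  F  N  U  F
 ·  0  0  0  0  0  0  0  0  0  0  0  0
 U  0  0  1  1  1  1  1  1  1  1  1  1
 V  0  0  1  2  2  2  2  2  2  2  2  2
 U  0  0  1  2  2  2  2  3  3  3  3  3
 N  0  0  1  2  2  2  2  3  3  4  4  4
 N  0  0  1  2  2  2  2  3  3  4  4  4
 V  0  0  1  2  3  3  3  3  3  4  4  4
 V  0  0  1  2  3  3  4  4  4  4  4  4
 U  0  0  1  2  3  3  4  5  5  5  5  5
 N  0  0  1  2  3  3  4  5  5  6  6  6
dp[9][11] = 6. One LCS (by backtracking along matches): UVVVUN.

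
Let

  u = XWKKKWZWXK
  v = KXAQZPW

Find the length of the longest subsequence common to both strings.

3

Match X at u[1]=v[2]; then Z at u[7]=v[5]; then W at u[8]=v[7] — 3 characters in the same relative order in both, and the DP table's final entry dp[10][7] is also 3, so no common subsequence is longer.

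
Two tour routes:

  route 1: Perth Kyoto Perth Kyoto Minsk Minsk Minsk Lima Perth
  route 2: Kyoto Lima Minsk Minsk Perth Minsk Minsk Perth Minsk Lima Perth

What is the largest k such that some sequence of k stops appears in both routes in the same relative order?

Pick Kyoto [2,1]; then Perth [3,5]; then Minsk [5,6]; then Minsk [6,7]; then Minsk [7,9]; then Lima [8,10]; then Perth [9,11]; all 7 stops appear in both, in order. dp[9][11] = 7 confirms this is the maximum.

7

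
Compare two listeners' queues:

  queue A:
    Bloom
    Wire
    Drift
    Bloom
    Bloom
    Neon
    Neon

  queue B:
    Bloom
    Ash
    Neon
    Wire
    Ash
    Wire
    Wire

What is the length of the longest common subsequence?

2

Match Bloom (queue A #1, queue B #1); then Wire (queue A #2, queue B #7) — 2 songs in the same relative order in both. Since dp[7][7] = 2, nothing longer is possible.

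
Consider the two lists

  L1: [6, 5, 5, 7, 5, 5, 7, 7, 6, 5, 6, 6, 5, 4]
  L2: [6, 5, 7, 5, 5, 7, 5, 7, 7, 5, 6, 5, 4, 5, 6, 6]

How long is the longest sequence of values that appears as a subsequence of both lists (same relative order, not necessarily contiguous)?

One common subsequence of length 11: 6 (L1 #1, L2 #1) → 5 (L1 #2, L2 #4) → 5 (L1 #3, L2 #5) → 7 (L1 #4, L2 #6) → 5 (L1 #6, L2 #7) → 7 (L1 #7, L2 #8) → 7 (L1 #8, L2 #9) → 6 (L1 #9, L2 #11) → 5 (L1 #10, L2 #14) → 6 (L1 #11, L2 #15) → 6 (L1 #12, L2 #16), and the DP table's final entry dp[14][16] is also 11, so no common subsequence is longer.

11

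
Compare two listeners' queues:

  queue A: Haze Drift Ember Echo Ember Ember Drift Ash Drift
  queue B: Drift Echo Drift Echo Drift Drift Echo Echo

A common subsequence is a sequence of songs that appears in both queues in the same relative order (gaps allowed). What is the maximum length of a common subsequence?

4

Taking Drift [2,3], Echo [4,4], Drift [7,5], Drift [9,6] gives a common subsequence of length 4. dp[9][8] = 4 confirms this is the maximum.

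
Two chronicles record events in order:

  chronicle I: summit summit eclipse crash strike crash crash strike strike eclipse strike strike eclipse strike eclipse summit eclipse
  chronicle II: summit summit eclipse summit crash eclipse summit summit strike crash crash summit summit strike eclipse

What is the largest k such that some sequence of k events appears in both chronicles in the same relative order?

Pick summit [1,1]; then summit [2,2]; then eclipse [3,3]; then crash [4,5]; then strike [5,9]; then crash [6,10]; then crash [7,11]; then strike [14,14]; then eclipse [17,15]; all 9 events appear in both, in order. The LCS DP gives dp[17][15] = 9, so this is optimal.

9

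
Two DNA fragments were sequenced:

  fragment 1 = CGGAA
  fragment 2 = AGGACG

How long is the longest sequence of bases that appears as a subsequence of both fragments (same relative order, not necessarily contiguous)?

Let dp[i][j] be the LCS length of the first i bases of fragment 1 and the first j bases of fragment 2. dp[i][j] = dp[i-1][j-1]+1 when the i-th and j-th bases match, else max(dp[i-1][j], dp[i][j-1]).
    ·  A  G  G  A  C  G
 ·  0  0  0  0  0  0  0
 C  0  0  0  0  0  1  1
 G  0  0  1  1  1  1  2
 G  0  0  1  2  2  2  2
 A  0  1  1  2  3  3  3
 A  0  1  1  2  3  3  3
dp[5][6] = 3. One LCS (by backtracking along matches): GGA.

3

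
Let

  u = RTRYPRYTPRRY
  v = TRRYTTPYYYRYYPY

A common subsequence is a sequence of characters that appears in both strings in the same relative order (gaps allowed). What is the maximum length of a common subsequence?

8

Pick R [1,2] → R [3,3] → Y [4,4] → P [5,7] → R [6,11] → Y [7,13] → P [9,14] → Y [12,15]; all 8 characters appear in both, in order, and the DP table's final entry dp[12][15] is also 8, so no common subsequence is longer.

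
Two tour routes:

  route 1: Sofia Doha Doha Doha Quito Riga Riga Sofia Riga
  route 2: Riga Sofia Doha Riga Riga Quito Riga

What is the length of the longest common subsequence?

One common subsequence of length 5: Sofia [1,2] → Doha [4,3] → Riga [6,4] → Riga [7,5] → Riga [9,7]. dp[9][7] = 5 confirms this is the maximum.

5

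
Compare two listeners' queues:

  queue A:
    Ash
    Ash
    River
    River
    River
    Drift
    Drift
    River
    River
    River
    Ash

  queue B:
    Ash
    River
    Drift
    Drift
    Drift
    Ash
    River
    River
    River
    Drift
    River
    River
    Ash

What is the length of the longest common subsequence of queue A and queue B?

Taking Ash at queue A[1]=queue B[1], then Ash at queue A[2]=queue B[6], then River at queue A[3]=queue B[7], then River at queue A[4]=queue B[8], then River at queue A[5]=queue B[9], then Drift at queue A[7]=queue B[10], then River at queue A[9]=queue B[11], then River at queue A[10]=queue B[12], then Ash at queue A[11]=queue B[13] gives a common subsequence of length 9. The LCS DP gives dp[11][13] = 9, so this is optimal.

9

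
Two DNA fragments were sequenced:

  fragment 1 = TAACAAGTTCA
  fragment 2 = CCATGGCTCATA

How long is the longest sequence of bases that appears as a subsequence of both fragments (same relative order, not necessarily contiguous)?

6

Let dp[i][j] be the LCS length of the first i bases of fragment 1 and the first j bases of fragment 2. dp[i][j] = dp[i-1][j-1]+1 when the i-th and j-th bases match, else max(dp[i-1][j], dp[i][j-1]).
    ·  C  C  A  T  G  G  C  T  C  A  T  A
 ·  0  0  0  0  0  0  0  0  0  0  0  0  0
 T  0  0  0  0  1  1  1  1  1  1  1  1  1
 A  0  0  0  1  1  1  1  1  1  1  2  2  2
 A  0  0  0  1  1  1  1  1  1  1  2  2  3
 C  0  1  1  1  1  1  1  2  2  2  2  2  3
 A  0  1  1  2  2  2  2  2  2  2  3  3  3
 A  0  1  1  2  2  2  2  2  2  2  3  3  4
 G  0  1  1  2  2  3  3  3  3  3  3  3  4
 T  0  1  1  2  3  3  3  3  4  4  4  4  4
 T  0  1  1  2  3  3  3  3  4  4  4  5  5
 C  0  1  2  2  3  3  3  4  4  5  5  5  5
 A  0  1  2  3  3  3  3  4  4  5  6  6  6
dp[11][12] = 6. One LCS (by backtracking along matches): CAGTTA.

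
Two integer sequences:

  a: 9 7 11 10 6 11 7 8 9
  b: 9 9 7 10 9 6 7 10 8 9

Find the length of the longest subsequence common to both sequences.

7

Taking 9 (a #1, b #2); then 7 (a #2, b #3); then 10 (a #4, b #4); then 6 (a #5, b #6); then 7 (a #7, b #7); then 8 (a #8, b #9); then 9 (a #9, b #10) gives a common subsequence of length 7. The LCS DP gives dp[9][10] = 7, so this is optimal.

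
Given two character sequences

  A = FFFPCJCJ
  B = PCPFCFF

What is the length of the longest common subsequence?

3

One common subsequence of length 3: F (A #1, B #4) → F (A #2, B #6) → F (A #3, B #7). dp[8][7] = 3 confirms this is the maximum.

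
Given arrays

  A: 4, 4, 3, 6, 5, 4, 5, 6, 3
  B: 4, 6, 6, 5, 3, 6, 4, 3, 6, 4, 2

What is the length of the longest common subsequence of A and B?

5

Match 4 (A #1, B #1), 4 (A #2, B #7), 3 (A #3, B #8), 6 (A #4, B #9), 4 (A #6, B #10) — 5 values in the same relative order in both, and the DP table's final entry dp[9][11] is also 5, so no common subsequence is longer.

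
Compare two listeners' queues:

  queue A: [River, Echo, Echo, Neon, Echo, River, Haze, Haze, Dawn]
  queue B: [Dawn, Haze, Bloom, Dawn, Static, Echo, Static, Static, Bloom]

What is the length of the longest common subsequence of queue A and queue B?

2

One common subsequence of length 2: Haze (queue A #7, queue B #2); then Dawn (queue A #9, queue B #4), and the DP table's final entry dp[9][9] is also 2, so no common subsequence is longer.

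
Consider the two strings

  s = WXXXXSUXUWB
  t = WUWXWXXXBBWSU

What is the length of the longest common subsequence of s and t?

7

Let dp[i][j] be the LCS length of the first i characters of s and the first j characters of t. dp[i][j] = dp[i-1][j-1]+1 when the i-th and j-th characters match, else max(dp[i-1][j], dp[i][j-1]).
    ·  W  U  W  X  W  X  X  X  B  B  W  S  U
 ·  0  0  0  0  0  0  0  0  0  0  0  0  0  0
 W  0  1  1  1  1  1  1  1  1  1  1  1  1  1
 X  0  1  1  1  2  2  2  2  2  2  2  2  2  2
 X  0  1  1  1  2  2  3  3  3  3  3  3  3  3
 X  0  1  1  1  2  2  3  4  4  4  4  4  4  4
 X  0  1  1  1  2  2  3  4  5  5  5  5  5  5
 S  0  1  1  1  2  2  3  4  5  5  5  5  6  6
 U  0  1  2  2  2  2  3  4  5  5  5  5  6  7
 X  0  1  2  2  3  3  3  4  5  5  5  5  6  7
 U  0  1  2  2  3  3  3  4  5  5  5  5  6  7
 W  0  1  2  3  3  4  4  4  5  5  5  6  6  7
 B  0  1  2  3  3  4  4  4  5  6  6  6  6  7
dp[11][13] = 7. One LCS (by backtracking along matches): WXXXXSU.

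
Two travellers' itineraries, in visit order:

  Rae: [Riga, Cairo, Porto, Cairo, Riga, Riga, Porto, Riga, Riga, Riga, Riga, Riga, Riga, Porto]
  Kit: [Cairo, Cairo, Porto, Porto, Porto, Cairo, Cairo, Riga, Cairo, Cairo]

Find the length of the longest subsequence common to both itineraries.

Taking Cairo at Rae[2]=Kit[2], Porto at Rae[3]=Kit[5], Cairo at Rae[4]=Kit[7], Riga at Rae[5]=Kit[8] gives a common subsequence of length 4, and the DP table's final entry dp[14][10] is also 4, so no common subsequence is longer.

4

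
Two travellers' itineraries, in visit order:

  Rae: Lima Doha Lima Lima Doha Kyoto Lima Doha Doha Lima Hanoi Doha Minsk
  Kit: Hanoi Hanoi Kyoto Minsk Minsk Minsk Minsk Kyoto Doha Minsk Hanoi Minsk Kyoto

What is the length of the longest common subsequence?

4

Match Kyoto at Rae[6]=Kit[8], Doha at Rae[8]=Kit[9], Hanoi at Rae[11]=Kit[11], Minsk at Rae[13]=Kit[12] — 4 stops in the same relative order in both, and the DP table's final entry dp[13][13] is also 4, so no common subsequence is longer.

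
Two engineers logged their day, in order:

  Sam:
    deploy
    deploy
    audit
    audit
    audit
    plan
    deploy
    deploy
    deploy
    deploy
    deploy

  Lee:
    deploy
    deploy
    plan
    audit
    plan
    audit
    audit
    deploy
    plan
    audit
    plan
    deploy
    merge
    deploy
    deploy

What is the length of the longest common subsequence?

9

Pick deploy [1,1], deploy [2,2], audit [3,6], audit [4,7], audit [5,10], plan [6,11], deploy [7,12], deploy [10,14], deploy [11,15]; all 9 tasks appear in both, in order. dp[11][15] = 9 confirms this is the maximum.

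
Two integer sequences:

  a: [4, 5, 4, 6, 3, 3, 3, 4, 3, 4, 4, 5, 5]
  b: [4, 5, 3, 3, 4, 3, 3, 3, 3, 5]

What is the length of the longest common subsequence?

Match 4 (a #1, b #1) → 5 (a #2, b #2) → 4 (a #3, b #5) → 3 (a #5, b #6) → 3 (a #6, b #7) → 3 (a #7, b #8) → 3 (a #9, b #9) → 5 (a #13, b #10) — 8 values in the same relative order in both. dp[13][10] = 8 confirms this is the maximum.

8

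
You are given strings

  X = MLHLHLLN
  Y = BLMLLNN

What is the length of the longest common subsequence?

Pick M (X #1, Y #3); then L (X #2, Y #4); then L (X #4, Y #5); then N (X #8, Y #7); all 4 characters appear in both, in order. dp[8][7] = 4 confirms this is the maximum.

4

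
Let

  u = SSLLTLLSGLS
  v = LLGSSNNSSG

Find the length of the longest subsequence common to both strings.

4

Taking S (u #1, v #5), then S (u #2, v #8), then S (u #8, v #9), then G (u #9, v #10) gives a common subsequence of length 4. The LCS DP gives dp[11][10] = 4, so this is optimal.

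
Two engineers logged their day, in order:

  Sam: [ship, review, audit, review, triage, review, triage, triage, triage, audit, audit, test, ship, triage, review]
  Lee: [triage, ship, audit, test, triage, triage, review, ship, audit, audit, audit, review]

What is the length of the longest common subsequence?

Taking ship at Sam[1]=Lee[2], audit at Sam[3]=Lee[3], triage at Sam[5]=Lee[6], review at Sam[6]=Lee[7], audit at Sam[10]=Lee[10], audit at Sam[11]=Lee[11], review at Sam[15]=Lee[12] gives a common subsequence of length 7, and the DP table's final entry dp[15][12] is also 7, so no common subsequence is longer.

7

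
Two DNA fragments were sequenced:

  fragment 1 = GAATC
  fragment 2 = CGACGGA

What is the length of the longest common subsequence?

Let dp[i][j] be the LCS length of the first i bases of fragment 1 and the first j bases of fragment 2. dp[i][j] = dp[i-1][j-1]+1 when the i-th and j-th bases match, else max(dp[i-1][j], dp[i][j-1]).
    ·  C  G  A  C  G  G  A
 ·  0  0  0  0  0  0  0  0
 G  0  0  1  1  1  1  1  1
 A  0  0  1  2  2  2  2  2
 A  0  0  1  2  2  2  2  3
 T  0  0  1  2  2  2  2  3
 C  0  1  1  2  3  3  3  3
dp[5][7] = 3. One LCS (by backtracking along matches): GAA.

3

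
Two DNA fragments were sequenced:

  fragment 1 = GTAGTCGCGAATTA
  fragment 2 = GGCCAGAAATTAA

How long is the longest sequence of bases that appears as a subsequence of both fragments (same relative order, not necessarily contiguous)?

10

Match G (fragment 1 #1, fragment 2 #1), G (fragment 1 #4, fragment 2 #2), C (fragment 1 #6, fragment 2 #3), C (fragment 1 #8, fragment 2 #4), G (fragment 1 #9, fragment 2 #6), A (fragment 1 #10, fragment 2 #8), A (fragment 1 #11, fragment 2 #9), T (fragment 1 #12, fragment 2 #10), T (fragment 1 #13, fragment 2 #11), A (fragment 1 #14, fragment 2 #13) — 10 bases in the same relative order in both. dp[14][13] = 10 confirms this is the maximum.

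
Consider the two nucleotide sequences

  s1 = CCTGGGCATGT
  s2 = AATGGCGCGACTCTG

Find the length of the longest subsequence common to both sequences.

One common subsequence of length 8: T at s1[3]=s2[3]; then G at s1[4]=s2[4]; then G at s1[5]=s2[5]; then G at s1[6]=s2[7]; then C at s1[7]=s2[8]; then A at s1[8]=s2[10]; then T at s1[9]=s2[14]; then G at s1[10]=s2[15]. dp[11][15] = 8 confirms this is the maximum.

8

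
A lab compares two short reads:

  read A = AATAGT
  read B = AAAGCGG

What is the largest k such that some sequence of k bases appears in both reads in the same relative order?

Pick A at read A[1]=read B[1] → A at read A[2]=read B[2] → A at read A[4]=read B[3] → G at read A[5]=read B[7]; all 4 bases appear in both, in order, and the DP table's final entry dp[6][7] is also 4, so no common subsequence is longer.

4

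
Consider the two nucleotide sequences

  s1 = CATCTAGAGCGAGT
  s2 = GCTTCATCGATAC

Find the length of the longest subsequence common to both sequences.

8

Pick C (s1 #1, s2 #2), then T (s1 #3, s2 #4), then C (s1 #4, s2 #5), then T (s1 #5, s2 #7), then C (s1 #10, s2 #8), then G (s1 #11, s2 #9), then A (s1 #12, s2 #10), then T (s1 #14, s2 #11); all 8 bases appear in both, in order. The LCS DP gives dp[14][13] = 8, so this is optimal.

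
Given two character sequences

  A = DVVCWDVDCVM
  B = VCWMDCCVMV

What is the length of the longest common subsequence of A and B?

Match V [3,1], then C [4,2], then W [5,3], then D [6,5], then C [9,7], then V [10,8], then M [11,9] — 7 characters in the same relative order in both. Since dp[11][10] = 7, nothing longer is possible.

7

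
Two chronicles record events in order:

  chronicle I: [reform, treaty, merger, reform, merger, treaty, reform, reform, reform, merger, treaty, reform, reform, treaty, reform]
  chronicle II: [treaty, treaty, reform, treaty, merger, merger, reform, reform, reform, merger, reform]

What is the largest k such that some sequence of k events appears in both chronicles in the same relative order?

9

Match reform [1,3] → treaty [2,4] → merger [3,5] → merger [5,6] → reform [7,7] → reform [8,8] → reform [9,9] → merger [10,10] → reform [15,11] — 9 events in the same relative order in both, and the DP table's final entry dp[15][11] is also 9, so no common subsequence is longer.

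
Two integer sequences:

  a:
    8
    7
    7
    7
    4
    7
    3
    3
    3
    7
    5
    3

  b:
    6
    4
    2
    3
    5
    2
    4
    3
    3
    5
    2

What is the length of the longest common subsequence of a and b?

5

Match 4 [5,2], then 3 [7,4], then 3 [8,8], then 3 [9,9], then 5 [11,10] — 5 values in the same relative order in both. The LCS DP gives dp[12][11] = 5, so this is optimal.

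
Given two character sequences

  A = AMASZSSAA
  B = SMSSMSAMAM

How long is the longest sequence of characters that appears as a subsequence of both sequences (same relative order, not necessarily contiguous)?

Let dp[i][j] be the LCS length of the first i characters of A and the first j characters of B. dp[i][j] = dp[i-1][j-1]+1 when the i-th and j-th characters match, else max(dp[i-1][j], dp[i][j-1]).
    ·  S  M  S  S  M  S  A  M  A  M
 ·  0  0  0  0  0  0  0  0  0  0  0
 A  0  0  0  0  0  0  0  1  1  1  1
 M  0  0  1  1  1  1  1  1  2  2  2
 A  0  0  1  1  1  1  1  2  2  3  3
 S  0  1  1  2  2  2  2  2  2  3  3
 Z  0  1  1  2  2  2  2  2  2  3  3
 S  0  1  1  2  3  3  3  3  3  3  3
 S  0  1  1  2  3  3  4  4  4  4  4
 A  0  1  1  2  3  3  4  5  5  5  5
 A  0  1  1  2  3  3  4  5  5  6  6
dp[9][10] = 6. One LCS (by backtracking along matches): MSSSAA.

6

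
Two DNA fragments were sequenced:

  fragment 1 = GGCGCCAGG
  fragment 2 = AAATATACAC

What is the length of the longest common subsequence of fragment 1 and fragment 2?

One common subsequence of length 2: C at fragment 1[3]=fragment 2[8]; then C at fragment 1[6]=fragment 2[10]. Since dp[9][10] = 2, nothing longer is possible.

2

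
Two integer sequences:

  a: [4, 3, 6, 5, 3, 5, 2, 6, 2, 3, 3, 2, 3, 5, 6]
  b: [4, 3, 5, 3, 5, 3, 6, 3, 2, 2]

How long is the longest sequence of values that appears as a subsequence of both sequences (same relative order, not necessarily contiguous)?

Let dp[i][j] be the LCS length of the first i values of a and the first j values of b. dp[i][j] = dp[i-1][j-1]+1 when the i-th and j-th values match, else max(dp[i-1][j], dp[i][j-1]).
    ·  4  3  5  3  5  3  6  3  2  2
 ·  0  0  0  0  0  0  0  0  0  0  0
 4  0  1  1  1  1  1  1  1  1  1  1
 3  0  1  2  2  2  2  2  2  2  2  2
 6  0  1  2  2  2  2  2  3  3  3  3
 5  0  1  2  3  3  3  3  3  3  3  3
 3  0  1  2  3  4  4  4  4  4  4  4
 5  0  1  2  3  4  5  5  5  5  5  5
 2  0  1  2  3  4  5  5  5  5  6  6
 6  0  1  2  3  4  5  5  6  6  6  6
 2  0  1  2  3  4  5  5  6  6  7  7
 3  0  1  2  3  4  5  6  6  7  7  7
 3  0  1  2  3  4  5  6  6  7  7  7
 2  0  1  2  3  4  5  6  6  7  8  8
 3  0  1  2  3  4  5  6  6  7  8  8
 5  0  1  2  3  4  5  6  6  7  8  8
 6  0  1  2  3  4  5  6  7  7  8  8
dp[15][10] = 8. One LCS (by backtracking along matches): 4, 3, 5, 3, 5, 6, 2, 2.

8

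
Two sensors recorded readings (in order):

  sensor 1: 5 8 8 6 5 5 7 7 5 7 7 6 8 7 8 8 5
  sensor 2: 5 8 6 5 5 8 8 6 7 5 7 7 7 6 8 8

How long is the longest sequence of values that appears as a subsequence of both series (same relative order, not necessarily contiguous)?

12

Match 5 at sensor 1[1]=sensor 2[1], 8 at sensor 1[3]=sensor 2[2], 6 at sensor 1[4]=sensor 2[3], 5 at sensor 1[5]=sensor 2[4], 5 at sensor 1[6]=sensor 2[5], 7 at sensor 1[7]=sensor 2[9], 7 at sensor 1[8]=sensor 2[11], 7 at sensor 1[10]=sensor 2[12], 7 at sensor 1[11]=sensor 2[13], 6 at sensor 1[12]=sensor 2[14], 8 at sensor 1[15]=sensor 2[15], 8 at sensor 1[16]=sensor 2[16] — 12 values in the same relative order in both, and the DP table's final entry dp[17][16] is also 12, so no common subsequence is longer.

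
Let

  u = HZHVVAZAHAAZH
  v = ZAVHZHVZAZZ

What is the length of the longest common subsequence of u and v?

7

Taking H (u #1, v #4), Z (u #2, v #5), H (u #3, v #6), V (u #4, v #7), A (u #6, v #9), Z (u #7, v #10), Z (u #12, v #11) gives a common subsequence of length 7, and the DP table's final entry dp[13][11] is also 7, so no common subsequence is longer.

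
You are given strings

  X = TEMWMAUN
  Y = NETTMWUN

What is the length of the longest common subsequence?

Pick T (X #1, Y #4); then M (X #3, Y #5); then W (X #4, Y #6); then U (X #7, Y #7); then N (X #8, Y #8); all 5 characters appear in both, in order, and the DP table's final entry dp[8][8] is also 5, so no common subsequence is longer.

5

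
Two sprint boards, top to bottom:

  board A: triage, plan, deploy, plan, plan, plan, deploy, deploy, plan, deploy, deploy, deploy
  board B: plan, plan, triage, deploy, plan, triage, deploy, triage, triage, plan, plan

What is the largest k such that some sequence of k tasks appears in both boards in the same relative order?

5

One common subsequence of length 5: triage (board A #1, board B #3), plan (board A #2, board B #5), deploy (board A #3, board B #7), plan (board A #6, board B #10), plan (board A #9, board B #11), and the DP table's final entry dp[12][11] is also 5, so no common subsequence is longer.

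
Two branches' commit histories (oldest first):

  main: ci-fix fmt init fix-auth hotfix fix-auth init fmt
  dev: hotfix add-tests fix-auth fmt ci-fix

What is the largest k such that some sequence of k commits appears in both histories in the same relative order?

3

Taking hotfix (main #5, dev #1); then fix-auth (main #6, dev #3); then fmt (main #8, dev #4) gives a common subsequence of length 3, and the DP table's final entry dp[8][5] is also 3, so no common subsequence is longer.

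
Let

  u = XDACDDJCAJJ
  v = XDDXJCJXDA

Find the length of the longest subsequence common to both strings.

Taking X at u[1]=v[1], then D at u[2]=v[2], then D at u[5]=v[3], then J at u[7]=v[5], then C at u[8]=v[6], then A at u[9]=v[10] gives a common subsequence of length 6, and the DP table's final entry dp[11][10] is also 6, so no common subsequence is longer.

6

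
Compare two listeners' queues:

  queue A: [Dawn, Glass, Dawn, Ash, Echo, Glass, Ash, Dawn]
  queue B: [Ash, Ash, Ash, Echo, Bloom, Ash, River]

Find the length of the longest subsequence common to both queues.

3

Taking Ash (queue A #4, queue B #3), Echo (queue A #5, queue B #4), Ash (queue A #7, queue B #6) gives a common subsequence of length 3. dp[8][7] = 3 confirms this is the maximum.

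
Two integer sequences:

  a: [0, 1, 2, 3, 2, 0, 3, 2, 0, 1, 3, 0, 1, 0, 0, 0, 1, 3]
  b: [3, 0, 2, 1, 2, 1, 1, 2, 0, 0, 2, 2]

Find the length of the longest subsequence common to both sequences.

Match 0 at a[1]=b[2], then 1 at a[2]=b[4], then 2 at a[8]=b[5], then 1 at a[10]=b[6], then 1 at a[13]=b[7], then 0 at a[14]=b[9], then 0 at a[15]=b[10] — 7 values in the same relative order in both. The LCS DP gives dp[18][12] = 7, so this is optimal.

7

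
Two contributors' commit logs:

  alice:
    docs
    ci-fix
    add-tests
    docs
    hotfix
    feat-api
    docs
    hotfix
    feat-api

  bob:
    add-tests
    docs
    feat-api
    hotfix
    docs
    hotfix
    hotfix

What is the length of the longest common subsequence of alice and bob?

5

Taking add-tests (alice #3, bob #1); then docs (alice #4, bob #2); then hotfix (alice #5, bob #4); then docs (alice #7, bob #5); then hotfix (alice #8, bob #7) gives a common subsequence of length 5. The LCS DP gives dp[9][7] = 5, so this is optimal.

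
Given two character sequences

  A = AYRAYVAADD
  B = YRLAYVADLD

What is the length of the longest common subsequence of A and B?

Let dp[i][j] be the LCS length of the first i characters of A and the first j characters of B. dp[i][j] = dp[i-1][j-1]+1 when the i-th and j-th characters match, else max(dp[i-1][j], dp[i][j-1]).
    ·  Y  R  L  A  Y  V  A  D  L  D
 ·  0  0  0  0  0  0  0  0  0  0  0
 A  0  0  0  0  1  1  1  1  1  1  1
 Y  0  1  1  1  1  2  2  2  2  2  2
 R  0  1  2  2  2  2  2  2  2  2  2
 A  0  1  2  2  3  3  3  3  3  3  3
 Y  0  1  2  2  3  4  4  4  4  4  4
 V  0  1  2  2  3  4  5  5  5  5  5
 A  0  1  2  2  3  4  5  6  6  6  6
 A  0  1  2  2  3  4  5  6  6  6  6
 D  0  1  2  2  3  4  5  6  7  7  7
 D  0  1  2  2  3  4  5  6  7  7  8
dp[10][10] = 8. One LCS (by backtracking along matches): YRAYVADD.

8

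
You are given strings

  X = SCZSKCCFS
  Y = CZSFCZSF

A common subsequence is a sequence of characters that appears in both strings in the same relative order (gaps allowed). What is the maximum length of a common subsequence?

Taking S at X[1]=Y[3] → C at X[2]=Y[5] → Z at X[3]=Y[6] → S at X[4]=Y[7] → F at X[8]=Y[8] gives a common subsequence of length 5. The LCS DP gives dp[9][8] = 5, so this is optimal.

5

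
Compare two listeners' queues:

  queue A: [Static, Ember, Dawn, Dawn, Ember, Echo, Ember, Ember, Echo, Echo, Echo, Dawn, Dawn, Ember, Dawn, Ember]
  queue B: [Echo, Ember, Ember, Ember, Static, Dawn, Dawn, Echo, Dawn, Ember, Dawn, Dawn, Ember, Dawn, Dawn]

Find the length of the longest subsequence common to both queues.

Match Static (queue A #1, queue B #5) → Dawn (queue A #3, queue B #6) → Dawn (queue A #4, queue B #7) → Echo (queue A #6, queue B #8) → Ember (queue A #8, queue B #10) → Dawn (queue A #12, queue B #11) → Dawn (queue A #13, queue B #12) → Ember (queue A #14, queue B #13) → Dawn (queue A #15, queue B #15) — 9 songs in the same relative order in both. Since dp[16][15] = 9, nothing longer is possible.

9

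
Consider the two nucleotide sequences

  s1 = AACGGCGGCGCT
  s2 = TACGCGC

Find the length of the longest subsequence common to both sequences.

Let dp[i][j] be the LCS length of the first i bases of s1 and the first j bases of s2. dp[i][j] = dp[i-1][j-1]+1 when the i-th and j-th bases match, else max(dp[i-1][j], dp[i][j-1]).
    ·  T  A  C  G  C  G  C
 ·  0  0  0  0  0  0  0  0
 A  0  0  1  1  1  1  1  1
 A  0  0  1  1  1  1  1  1
 C  0  0  1  2  2  2  2  2
 G  0  0  1  2  3  3  3  3
 G  0  0  1  2  3  3  4  4
 C  0  0  1  2  3  4  4  5
 G  0  0  1  2  3  4  5  5
 G  0  0  1  2  3  4  5  5
 C  0  0  1  2  3  4  5  6
 G  0  0  1  2  3  4  5  6
 C  0  0  1  2  3  4  5  6
 T  0  1  1  2  3  4  5  6
dp[12][7] = 6. One LCS (by backtracking along matches): ACGCGC.

6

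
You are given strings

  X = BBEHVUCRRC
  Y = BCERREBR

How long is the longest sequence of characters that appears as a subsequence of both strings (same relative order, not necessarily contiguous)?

Pick B (X #1, Y #1), E (X #3, Y #3), R (X #8, Y #5), R (X #9, Y #8); all 4 characters appear in both, in order. dp[10][8] = 4 confirms this is the maximum.

4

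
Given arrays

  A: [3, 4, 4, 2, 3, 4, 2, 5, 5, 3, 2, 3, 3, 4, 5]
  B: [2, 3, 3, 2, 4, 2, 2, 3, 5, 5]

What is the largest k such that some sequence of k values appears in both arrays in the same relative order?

7

Match 3 [1,3], then 2 [4,4], then 4 [6,5], then 2 [7,6], then 2 [11,7], then 3 [12,8], then 5 [15,10] — 7 values in the same relative order in both. Since dp[15][10] = 7, nothing longer is possible.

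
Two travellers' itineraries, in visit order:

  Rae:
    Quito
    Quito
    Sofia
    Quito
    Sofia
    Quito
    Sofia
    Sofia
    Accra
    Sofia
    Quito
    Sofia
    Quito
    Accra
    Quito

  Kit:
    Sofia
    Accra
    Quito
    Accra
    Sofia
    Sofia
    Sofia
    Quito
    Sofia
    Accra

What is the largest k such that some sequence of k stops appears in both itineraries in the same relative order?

8

Match Sofia [3,1]; then Quito [4,3]; then Sofia [7,5]; then Sofia [8,6]; then Sofia [10,7]; then Quito [11,8]; then Sofia [12,9]; then Accra [14,10] — 8 stops in the same relative order in both. The LCS DP gives dp[15][10] = 8, so this is optimal.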